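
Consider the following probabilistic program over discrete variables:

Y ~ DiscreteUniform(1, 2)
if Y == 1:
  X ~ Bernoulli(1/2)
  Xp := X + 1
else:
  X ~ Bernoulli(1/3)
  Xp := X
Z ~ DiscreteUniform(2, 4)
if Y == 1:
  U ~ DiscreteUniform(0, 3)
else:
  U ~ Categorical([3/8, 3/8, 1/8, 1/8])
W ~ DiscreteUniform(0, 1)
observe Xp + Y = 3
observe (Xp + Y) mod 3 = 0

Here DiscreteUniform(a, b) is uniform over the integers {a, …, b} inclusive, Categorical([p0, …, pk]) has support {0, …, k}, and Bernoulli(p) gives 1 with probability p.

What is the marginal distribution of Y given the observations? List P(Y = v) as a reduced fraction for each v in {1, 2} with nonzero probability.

P(Y=1) = 3/5, P(Y=2) = 2/5

Enumerate traces; 48 have nonzero weight after conditioning:
  (Y=1, X=1, Z=2, U=0, W=0) weight 1/96
  (Y=1, X=1, Z=2, U=0, W=1) weight 1/96
  (Y=1, X=1, Z=2, U=1, W=0) weight 1/96
  (Y=1, X=1, Z=2, U=1, W=1) weight 1/96
  (Y=1, X=1, Z=2, U=2, W=0) weight 1/96
  (Y=1, X=1, Z=2, U=2, W=1) weight 1/96
  (Y=1, X=1, Z=2, U=3, W=0) weight 1/96
  (Y=1, X=1, Z=2, U=3, W=1) weight 1/96
  (Y=2, X=1, Z=2, U=0, W=0) weight 1/96
  … 39 more
Group by Y:
  weight(Y=1) = 1/4
  weight(Y=2) = 1/6
Total weight = 1/4 + 1/6 = 5/12
P(Y=1 | obs) = 1/4 / 5/12 = 3/5
P(Y=2 | obs) = 1/6 / 5/12 = 2/5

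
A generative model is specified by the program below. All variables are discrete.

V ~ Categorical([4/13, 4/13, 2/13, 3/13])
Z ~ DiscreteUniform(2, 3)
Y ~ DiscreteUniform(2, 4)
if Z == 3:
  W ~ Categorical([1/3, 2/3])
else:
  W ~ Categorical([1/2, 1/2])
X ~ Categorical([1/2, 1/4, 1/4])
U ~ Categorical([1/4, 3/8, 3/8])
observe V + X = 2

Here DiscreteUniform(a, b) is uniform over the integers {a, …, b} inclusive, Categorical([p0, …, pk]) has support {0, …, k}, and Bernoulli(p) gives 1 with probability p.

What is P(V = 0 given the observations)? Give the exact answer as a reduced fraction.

Enumerate traces; 108 have nonzero weight after conditioning:
  (V=0, Z=2, Y=2, W=0, X=2, U=0) weight 1/624
  (V=0, Z=2, Y=2, W=0, X=2, U=1) weight 1/416
  (V=0, Z=2, Y=2, W=0, X=2, U=2) weight 1/416
  (V=0, Z=2, Y=2, W=1, X=2, U=0) weight 1/624
  (V=0, Z=2, Y=2, W=1, X=2, U=1) weight 1/416
  (V=0, Z=2, Y=2, W=1, X=2, U=2) weight 1/416
  (V=0, Z=2, Y=3, W=0, X=2, U=0) weight 1/624
  (V=0, Z=2, Y=3, W=0, X=2, U=1) weight 1/416
  (V=1, Z=2, Y=2, W=0, X=1, U=0) weight 1/624
  (V=2, Z=2, Y=2, W=0, X=0, U=0) weight 1/624
  … 98 more
Group by V:
  weight(V=0) = 1/13
  weight(V=1) = 1/13
  weight(V=2) = 1/13
Total weight = 1/13 + 1/13 + 1/13 = 3/13
P(V=0 | obs) = 1/13 / 3/13 = 1/3
P(V=1 | obs) = 1/13 / 3/13 = 1/3
P(V=2 | obs) = 1/13 / 3/13 = 1/3

P(V = 0 | obs) = 1/3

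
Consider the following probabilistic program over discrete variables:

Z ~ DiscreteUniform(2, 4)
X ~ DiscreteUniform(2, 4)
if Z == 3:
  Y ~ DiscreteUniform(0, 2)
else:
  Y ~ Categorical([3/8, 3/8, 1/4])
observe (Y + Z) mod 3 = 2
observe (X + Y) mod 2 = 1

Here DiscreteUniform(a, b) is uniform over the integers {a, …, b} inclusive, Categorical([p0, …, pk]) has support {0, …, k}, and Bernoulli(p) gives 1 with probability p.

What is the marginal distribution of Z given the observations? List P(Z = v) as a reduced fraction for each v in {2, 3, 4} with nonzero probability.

Enumerate traces; 4 have nonzero weight after conditioning:
  (Z=2, X=3, Y=0) weight 1/24
  (Z=3, X=3, Y=2) weight 1/27
  (Z=4, X=2, Y=1) weight 1/24
  (Z=4, X=4, Y=1) weight 1/24
Group by Z:
  weight(Z=2) = 1/24
  weight(Z=3) = 1/27
  weight(Z=4) = 1/12
Total weight = 1/24 + 1/27 + 1/12 = 35/216
P(Z=2 | obs) = 1/24 / 35/216 = 9/35
P(Z=3 | obs) = 1/27 / 35/216 = 8/35
P(Z=4 | obs) = 1/12 / 35/216 = 18/35

P(Z=2) = 9/35, P(Z=3) = 8/35, P(Z=4) = 18/35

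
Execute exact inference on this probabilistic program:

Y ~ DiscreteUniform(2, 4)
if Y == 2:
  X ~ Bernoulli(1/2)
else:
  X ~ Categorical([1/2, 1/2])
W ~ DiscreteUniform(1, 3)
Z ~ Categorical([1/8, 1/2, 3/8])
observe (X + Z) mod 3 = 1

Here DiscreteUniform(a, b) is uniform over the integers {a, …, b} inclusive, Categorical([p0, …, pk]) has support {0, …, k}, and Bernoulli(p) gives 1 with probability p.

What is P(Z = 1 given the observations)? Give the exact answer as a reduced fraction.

Enumerate traces; 18 have nonzero weight after conditioning:
  (Y=2, X=0, W=1, Z=1) weight 1/36
  (Y=2, X=0, W=2, Z=1) weight 1/36
  (Y=2, X=0, W=3, Z=1) weight 1/36
  (Y=2, X=1, W=1, Z=0) weight 1/144
  (Y=2, X=1, W=2, Z=0) weight 1/144
  (Y=2, X=1, W=3, Z=0) weight 1/144
  (Y=3, X=0, W=1, Z=1) weight 1/36
  (Y=3, X=0, W=2, Z=1) weight 1/36
  … 10 more
Group by Z:
  weight(Z=0) = 1/16
  weight(Z=1) = 1/4
Total weight = 1/16 + 1/4 = 5/16
P(Z=0 | obs) = 1/16 / 5/16 = 1/5
P(Z=1 | obs) = 1/4 / 5/16 = 4/5

P(Z = 1 | obs) = 4/5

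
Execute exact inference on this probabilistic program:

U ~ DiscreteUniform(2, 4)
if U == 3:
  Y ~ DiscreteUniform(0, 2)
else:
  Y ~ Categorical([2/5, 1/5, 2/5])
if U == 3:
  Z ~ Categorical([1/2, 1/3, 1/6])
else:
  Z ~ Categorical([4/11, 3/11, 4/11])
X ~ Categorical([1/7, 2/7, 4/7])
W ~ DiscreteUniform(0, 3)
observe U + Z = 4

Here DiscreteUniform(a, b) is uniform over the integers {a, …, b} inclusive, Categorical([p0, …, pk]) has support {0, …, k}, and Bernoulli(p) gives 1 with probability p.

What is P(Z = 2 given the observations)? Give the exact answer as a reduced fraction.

P(Z = 2 | obs) = 12/35

Enumerate traces; 108 have nonzero weight after conditioning:
  (U=2, Y=0, Z=2, X=0, W=0) weight 2/1155
  (U=2, Y=0, Z=2, X=0, W=1) weight 2/1155
  (U=2, Y=0, Z=2, X=0, W=2) weight 2/1155
  (U=2, Y=0, Z=2, X=0, W=3) weight 2/1155
  (U=2, Y=0, Z=2, X=1, W=0) weight 4/1155
  (U=2, Y=0, Z=2, X=1, W=1) weight 4/1155
  (U=2, Y=0, Z=2, X=1, W=2) weight 4/1155
  (U=2, Y=0, Z=2, X=1, W=3) weight 4/1155
  (U=3, Y=0, Z=1, X=0, W=0) weight 1/756
  (U=4, Y=0, Z=0, X=0, W=0) weight 2/1155
  … 98 more
Group by Z:
  weight(Z=0) = 4/33
  weight(Z=1) = 1/9
  weight(Z=2) = 4/33
Total weight = 4/33 + 1/9 + 4/33 = 35/99
P(Z=0 | obs) = 4/33 / 35/99 = 12/35
P(Z=1 | obs) = 1/9 / 35/99 = 11/35
P(Z=2 | obs) = 4/33 / 35/99 = 12/35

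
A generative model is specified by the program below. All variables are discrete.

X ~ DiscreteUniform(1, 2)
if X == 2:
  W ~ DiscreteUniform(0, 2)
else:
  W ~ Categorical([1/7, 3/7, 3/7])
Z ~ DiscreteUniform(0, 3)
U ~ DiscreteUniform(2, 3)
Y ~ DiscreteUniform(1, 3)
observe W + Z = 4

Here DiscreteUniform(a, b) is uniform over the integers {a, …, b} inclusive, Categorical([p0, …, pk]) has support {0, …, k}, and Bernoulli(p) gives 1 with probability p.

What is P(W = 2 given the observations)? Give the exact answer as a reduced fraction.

Enumerate traces; 24 have nonzero weight after conditioning:
  (X=1, W=1, Z=3, U=2, Y=1) weight 1/112
  (X=1, W=1, Z=3, U=2, Y=2) weight 1/112
  (X=1, W=1, Z=3, U=2, Y=3) weight 1/112
  (X=1, W=1, Z=3, U=3, Y=1) weight 1/112
  (X=1, W=1, Z=3, U=3, Y=2) weight 1/112
  (X=1, W=1, Z=3, U=3, Y=3) weight 1/112
  (X=1, W=2, Z=2, U=2, Y=1) weight 1/112
  (X=1, W=2, Z=2, U=2, Y=2) weight 1/112
  … 16 more
Group by W:
  weight(W=1) = 2/21
  weight(W=2) = 2/21
Total weight = 2/21 + 2/21 = 4/21
P(W=1 | obs) = 2/21 / 4/21 = 1/2
P(W=2 | obs) = 2/21 / 4/21 = 1/2

P(W = 2 | obs) = 1/2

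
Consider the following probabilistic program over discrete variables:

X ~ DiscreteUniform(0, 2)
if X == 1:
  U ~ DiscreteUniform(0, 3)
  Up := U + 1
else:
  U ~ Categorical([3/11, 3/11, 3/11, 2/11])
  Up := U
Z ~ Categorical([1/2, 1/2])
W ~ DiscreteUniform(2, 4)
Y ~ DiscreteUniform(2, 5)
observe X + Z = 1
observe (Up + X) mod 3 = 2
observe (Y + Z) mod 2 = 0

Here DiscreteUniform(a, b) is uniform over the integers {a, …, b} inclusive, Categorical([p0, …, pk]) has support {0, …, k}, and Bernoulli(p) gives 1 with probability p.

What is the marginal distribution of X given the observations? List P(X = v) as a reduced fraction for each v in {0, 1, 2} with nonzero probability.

Enumerate traces; 18 have nonzero weight after conditioning:
  (X=0, U=2, Z=1, W=2, Y=3) weight 1/264
  (X=0, U=2, Z=1, W=2, Y=5) weight 1/264
  (X=0, U=2, Z=1, W=3, Y=3) weight 1/264
  (X=0, U=2, Z=1, W=3, Y=5) weight 1/264
  (X=0, U=2, Z=1, W=4, Y=3) weight 1/264
  (X=0, U=2, Z=1, W=4, Y=5) weight 1/264
  (X=1, U=0, Z=0, W=2, Y=2) weight 1/288
  (X=1, U=0, Z=0, W=2, Y=4) weight 1/288
  … 10 more
Group by X:
  weight(X=0) = 1/44
  weight(X=1) = 1/24
Total weight = 1/44 + 1/24 = 17/264
P(X=0 | obs) = 1/44 / 17/264 = 6/17
P(X=1 | obs) = 1/24 / 17/264 = 11/17

P(X=0) = 6/17, P(X=1) = 11/17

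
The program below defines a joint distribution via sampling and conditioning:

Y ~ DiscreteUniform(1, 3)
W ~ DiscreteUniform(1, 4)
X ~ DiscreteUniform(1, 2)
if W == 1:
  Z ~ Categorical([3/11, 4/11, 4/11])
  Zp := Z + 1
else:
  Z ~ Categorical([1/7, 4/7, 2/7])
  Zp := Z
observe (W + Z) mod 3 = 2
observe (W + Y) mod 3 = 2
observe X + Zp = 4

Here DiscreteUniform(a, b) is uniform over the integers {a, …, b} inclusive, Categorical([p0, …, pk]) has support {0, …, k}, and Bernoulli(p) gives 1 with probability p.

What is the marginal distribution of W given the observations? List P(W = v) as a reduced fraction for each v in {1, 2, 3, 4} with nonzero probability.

P(W=1) = 14/25, P(W=3) = 11/25

Enumerate traces; 2 have nonzero weight after conditioning:
  (Y=1, W=1, X=2, Z=1) weight 1/66
  (Y=2, W=3, X=2, Z=2) weight 1/84
Group by W:
  weight(W=1) = 1/66
  weight(W=3) = 1/84
Total weight = 1/66 + 1/84 = 25/924
P(W=1 | obs) = 1/66 / 25/924 = 14/25
P(W=3 | obs) = 1/84 / 25/924 = 11/25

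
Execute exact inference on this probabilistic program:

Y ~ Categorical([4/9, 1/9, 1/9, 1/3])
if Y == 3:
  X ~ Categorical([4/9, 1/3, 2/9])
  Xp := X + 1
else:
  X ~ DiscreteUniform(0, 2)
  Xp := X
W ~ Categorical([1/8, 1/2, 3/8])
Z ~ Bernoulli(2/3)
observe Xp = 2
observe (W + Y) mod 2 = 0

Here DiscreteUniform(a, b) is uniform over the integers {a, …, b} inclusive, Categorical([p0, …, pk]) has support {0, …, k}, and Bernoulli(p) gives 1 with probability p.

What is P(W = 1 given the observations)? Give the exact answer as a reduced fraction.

P(W = 1 | obs) = 4/9

Enumerate traces; 12 have nonzero weight after conditioning:
  (Y=0, X=2, W=0, Z=0) weight 1/162
  (Y=0, X=2, W=0, Z=1) weight 1/81
  (Y=0, X=2, W=2, Z=0) weight 1/54
  (Y=0, X=2, W=2, Z=1) weight 1/27
  (Y=1, X=2, W=1, Z=0) weight 1/162
  (Y=1, X=2, W=1, Z=1) weight 1/81
  (Y=2, X=2, W=0, Z=0) weight 1/648
  (Y=2, X=2, W=0, Z=1) weight 1/324
  … 4 more
Group by W:
  weight(W=0) = 5/216
  weight(W=1) = 2/27
  weight(W=2) = 5/72
Total weight = 5/216 + 2/27 + 5/72 = 1/6
P(W=0 | obs) = 5/216 / 1/6 = 5/36
P(W=1 | obs) = 2/27 / 1/6 = 4/9
P(W=2 | obs) = 5/72 / 1/6 = 5/12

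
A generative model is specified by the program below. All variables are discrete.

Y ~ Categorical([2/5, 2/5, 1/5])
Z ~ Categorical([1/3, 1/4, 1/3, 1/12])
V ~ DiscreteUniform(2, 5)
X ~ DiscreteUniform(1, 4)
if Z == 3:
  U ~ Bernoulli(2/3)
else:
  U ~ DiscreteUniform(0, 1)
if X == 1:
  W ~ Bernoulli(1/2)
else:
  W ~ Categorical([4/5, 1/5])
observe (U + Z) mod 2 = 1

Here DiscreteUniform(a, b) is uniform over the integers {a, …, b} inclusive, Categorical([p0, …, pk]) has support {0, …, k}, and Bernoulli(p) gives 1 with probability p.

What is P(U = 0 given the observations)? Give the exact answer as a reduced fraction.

P(U = 0 | obs) = 11/35

Enumerate traces; 384 have nonzero weight after conditioning:
  (Y=0, Z=0, V=2, X=1, U=1, W=0) weight 1/480
  (Y=0, Z=0, V=2, X=1, U=1, W=1) weight 1/480
  (Y=0, Z=0, V=2, X=2, U=1, W=0) weight 1/300
  (Y=0, Z=0, V=2, X=2, U=1, W=1) weight 1/1200
  (Y=0, Z=0, V=2, X=3, U=1, W=0) weight 1/300
  (Y=0, Z=0, V=2, X=3, U=1, W=1) weight 1/1200
  (Y=0, Z=0, V=2, X=4, U=1, W=0) weight 1/300
  (Y=0, Z=0, V=2, X=4, U=1, W=1) weight 1/1200
  (Y=0, Z=1, V=2, X=1, U=0, W=0) weight 1/640
  … 375 more
Group by U:
  weight(U=0) = 11/72
  weight(U=1) = 1/3
Total weight = 11/72 + 1/3 = 35/72
P(U=0 | obs) = 11/72 / 35/72 = 11/35
P(U=1 | obs) = 1/3 / 35/72 = 24/35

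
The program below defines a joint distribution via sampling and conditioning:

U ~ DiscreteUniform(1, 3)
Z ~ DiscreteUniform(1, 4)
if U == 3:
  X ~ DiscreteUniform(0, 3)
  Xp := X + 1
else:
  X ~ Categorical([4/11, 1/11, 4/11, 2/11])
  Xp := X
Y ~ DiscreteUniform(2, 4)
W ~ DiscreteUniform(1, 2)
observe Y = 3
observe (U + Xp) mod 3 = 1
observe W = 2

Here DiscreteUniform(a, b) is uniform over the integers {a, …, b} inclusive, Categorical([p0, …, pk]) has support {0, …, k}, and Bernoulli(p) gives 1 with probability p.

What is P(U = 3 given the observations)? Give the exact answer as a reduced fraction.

P(U = 3 | obs) = 11/31

Enumerate traces; 20 have nonzero weight after conditioning:
  (U=1, Z=1, X=0, Y=3, W=2) weight 1/198
  (U=1, Z=1, X=3, Y=3, W=2) weight 1/396
  (U=1, Z=2, X=0, Y=3, W=2) weight 1/198
  (U=1, Z=2, X=3, Y=3, W=2) weight 1/396
  (U=1, Z=3, X=0, Y=3, W=2) weight 1/198
  (U=1, Z=3, X=3, Y=3, W=2) weight 1/396
  (U=1, Z=4, X=0, Y=3, W=2) weight 1/198
  (U=1, Z=4, X=3, Y=3, W=2) weight 1/396
  (U=2, Z=1, X=2, Y=3, W=2) weight 1/198
  (U=3, Z=1, X=0, Y=3, W=2) weight 1/288
  … 10 more
Group by U:
  weight(U=1) = 1/33
  weight(U=2) = 2/99
  weight(U=3) = 1/36
Total weight = 1/33 + 2/99 + 1/36 = 31/396
P(U=1 | obs) = 1/33 / 31/396 = 12/31
P(U=2 | obs) = 2/99 / 31/396 = 8/31
P(U=3 | obs) = 1/36 / 31/396 = 11/31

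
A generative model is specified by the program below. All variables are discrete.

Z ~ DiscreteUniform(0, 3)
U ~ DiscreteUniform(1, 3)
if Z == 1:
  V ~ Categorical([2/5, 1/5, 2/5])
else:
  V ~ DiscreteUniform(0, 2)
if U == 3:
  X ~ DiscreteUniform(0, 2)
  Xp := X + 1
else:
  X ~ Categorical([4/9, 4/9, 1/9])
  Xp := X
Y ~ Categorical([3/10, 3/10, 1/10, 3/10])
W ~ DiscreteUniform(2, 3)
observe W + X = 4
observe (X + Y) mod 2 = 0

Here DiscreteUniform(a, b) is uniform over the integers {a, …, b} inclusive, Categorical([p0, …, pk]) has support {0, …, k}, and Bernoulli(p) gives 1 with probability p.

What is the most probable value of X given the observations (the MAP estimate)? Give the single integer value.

Enumerate traces; 144 have nonzero weight after conditioning:
  (Z=0, U=1, V=0, X=1, Y=1, W=3) weight 1/540
  (Z=0, U=1, V=0, X=1, Y=3, W=3) weight 1/540
  (Z=0, U=1, V=0, X=2, Y=0, W=2) weight 1/2160
  (Z=0, U=1, V=0, X=2, Y=2, W=2) weight 1/6480
  (Z=0, U=1, V=1, X=1, Y=1, W=3) weight 1/540
  (Z=0, U=1, V=1, X=1, Y=3, W=3) weight 1/540
  (Z=0, U=1, V=1, X=2, Y=0, W=2) weight 1/2160
  (Z=0, U=1, V=1, X=2, Y=2, W=2) weight 1/6480
  … 136 more
Group by X:
  weight(X=1) = 11/90
  weight(X=2) = 1/27
Total weight = 11/90 + 1/27 = 43/270
P(X=1 | obs) = 11/90 / 43/270 = 33/43
P(X=2 | obs) = 1/27 / 43/270 = 10/43
argmax = 1

argmax_v P(X = v | obs) = 1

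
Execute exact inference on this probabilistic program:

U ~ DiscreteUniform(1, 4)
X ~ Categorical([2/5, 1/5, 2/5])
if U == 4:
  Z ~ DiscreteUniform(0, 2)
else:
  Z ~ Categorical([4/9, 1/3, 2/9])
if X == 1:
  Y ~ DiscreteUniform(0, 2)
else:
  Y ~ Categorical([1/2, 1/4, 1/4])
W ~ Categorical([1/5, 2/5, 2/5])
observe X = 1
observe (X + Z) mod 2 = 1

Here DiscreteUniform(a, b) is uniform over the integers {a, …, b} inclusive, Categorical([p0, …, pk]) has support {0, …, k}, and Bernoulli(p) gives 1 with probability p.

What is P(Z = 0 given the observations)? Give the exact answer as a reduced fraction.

Enumerate traces; 72 have nonzero weight after conditioning:
  (U=1, X=1, Z=0, Y=0, W=0) weight 1/675
  (U=1, X=1, Z=0, Y=0, W=1) weight 2/675
  (U=1, X=1, Z=0, Y=0, W=2) weight 2/675
  (U=1, X=1, Z=0, Y=1, W=0) weight 1/675
  (U=1, X=1, Z=0, Y=1, W=1) weight 2/675
  (U=1, X=1, Z=0, Y=1, W=2) weight 2/675
  (U=1, X=1, Z=0, Y=2, W=0) weight 1/675
  (U=1, X=1, Z=0, Y=2, W=1) weight 2/675
  (U=1, X=1, Z=2, Y=0, W=0) weight 1/1350
  … 63 more
Group by Z:
  weight(Z=0) = 1/12
  weight(Z=2) = 1/20
Total weight = 1/12 + 1/20 = 2/15
P(Z=0 | obs) = 1/12 / 2/15 = 5/8
P(Z=2 | obs) = 1/20 / 2/15 = 3/8

P(Z = 0 | obs) = 5/8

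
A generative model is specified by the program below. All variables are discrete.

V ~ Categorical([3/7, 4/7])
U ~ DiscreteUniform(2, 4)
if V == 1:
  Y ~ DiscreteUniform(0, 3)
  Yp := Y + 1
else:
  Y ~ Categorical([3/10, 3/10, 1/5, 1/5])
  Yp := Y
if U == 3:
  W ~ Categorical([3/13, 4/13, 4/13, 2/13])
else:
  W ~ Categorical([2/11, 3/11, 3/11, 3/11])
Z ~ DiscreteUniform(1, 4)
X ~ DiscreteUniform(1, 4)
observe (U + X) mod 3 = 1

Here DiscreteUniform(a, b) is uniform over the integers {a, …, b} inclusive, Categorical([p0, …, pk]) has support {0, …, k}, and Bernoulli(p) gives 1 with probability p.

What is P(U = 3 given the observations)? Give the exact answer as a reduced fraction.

P(U = 3 | obs) = 1/2

Enumerate traces; 512 have nonzero weight after conditioning:
  (V=0, U=2, Y=0, W=0, Z=1, X=2) weight 3/6160
  (V=0, U=2, Y=0, W=0, Z=2, X=2) weight 3/6160
  (V=0, U=2, Y=0, W=0, Z=3, X=2) weight 3/6160
  (V=0, U=2, Y=0, W=0, Z=4, X=2) weight 3/6160
  (V=0, U=2, Y=0, W=1, Z=1, X=2) weight 9/12320
  (V=0, U=2, Y=0, W=1, Z=2, X=2) weight 9/12320
  (V=0, U=2, Y=0, W=1, Z=3, X=2) weight 9/12320
  (V=0, U=2, Y=0, W=1, Z=4, X=2) weight 9/12320
  (V=0, U=3, Y=0, W=0, Z=1, X=1) weight 9/14560
  (V=0, U=4, Y=0, W=0, Z=1, X=3) weight 3/6160
  … 502 more
Group by U:
  weight(U=2) = 1/12
  weight(U=3) = 1/6
  weight(U=4) = 1/12
Total weight = 1/12 + 1/6 + 1/12 = 1/3
P(U=2 | obs) = 1/12 / 1/3 = 1/4
P(U=3 | obs) = 1/6 / 1/3 = 1/2
P(U=4 | obs) = 1/12 / 1/3 = 1/4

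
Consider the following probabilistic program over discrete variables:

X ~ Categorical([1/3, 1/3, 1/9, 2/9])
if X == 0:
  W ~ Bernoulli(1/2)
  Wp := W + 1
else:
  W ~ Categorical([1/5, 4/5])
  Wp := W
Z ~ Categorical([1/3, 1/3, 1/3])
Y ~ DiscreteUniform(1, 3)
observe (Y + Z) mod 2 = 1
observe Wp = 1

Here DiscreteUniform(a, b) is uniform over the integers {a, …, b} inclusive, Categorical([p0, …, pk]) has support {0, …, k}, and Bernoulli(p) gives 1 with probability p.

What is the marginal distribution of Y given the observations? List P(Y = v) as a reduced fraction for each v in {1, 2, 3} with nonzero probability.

Enumerate traces; 20 have nonzero weight after conditioning:
  (X=0, W=0, Z=0, Y=1) weight 1/54
  (X=0, W=0, Z=0, Y=3) weight 1/54
  (X=0, W=0, Z=1, Y=2) weight 1/54
  (X=0, W=0, Z=2, Y=1) weight 1/54
  (X=0, W=0, Z=2, Y=3) weight 1/54
  (X=1, W=1, Z=0, Y=1) weight 4/135
  (X=1, W=1, Z=0, Y=3) weight 4/135
  (X=1, W=1, Z=1, Y=2) weight 4/135
  … 12 more
Group by Y:
  weight(Y=1) = 7/45
  weight(Y=2) = 7/90
  weight(Y=3) = 7/45
Total weight = 7/45 + 7/90 + 7/45 = 7/18
P(Y=1 | obs) = 7/45 / 7/18 = 2/5
P(Y=2 | obs) = 7/90 / 7/18 = 1/5
P(Y=3 | obs) = 7/45 / 7/18 = 2/5

P(Y=1) = 2/5, P(Y=2) = 1/5, P(Y=3) = 2/5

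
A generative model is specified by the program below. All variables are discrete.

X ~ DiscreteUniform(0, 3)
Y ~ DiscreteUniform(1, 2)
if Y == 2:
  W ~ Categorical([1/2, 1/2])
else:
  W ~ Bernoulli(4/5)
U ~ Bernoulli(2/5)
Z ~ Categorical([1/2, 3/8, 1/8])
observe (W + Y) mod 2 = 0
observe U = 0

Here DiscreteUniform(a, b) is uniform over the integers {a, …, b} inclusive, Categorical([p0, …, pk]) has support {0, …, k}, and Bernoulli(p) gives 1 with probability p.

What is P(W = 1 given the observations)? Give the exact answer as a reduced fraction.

Enumerate traces; 24 have nonzero weight after conditioning:
  (X=0, Y=1, W=1, U=0, Z=0) weight 3/100
  (X=0, Y=1, W=1, U=0, Z=1) weight 9/400
  (X=0, Y=1, W=1, U=0, Z=2) weight 3/400
  (X=0, Y=2, W=0, U=0, Z=0) weight 3/160
  (X=0, Y=2, W=0, U=0, Z=1) weight 9/640
  (X=0, Y=2, W=0, U=0, Z=2) weight 3/640
  (X=1, Y=1, W=1, U=0, Z=0) weight 3/100
  (X=1, Y=1, W=1, U=0, Z=1) weight 9/400
  … 16 more
Group by W:
  weight(W=0) = 3/20
  weight(W=1) = 6/25
Total weight = 3/20 + 6/25 = 39/100
P(W=0 | obs) = 3/20 / 39/100 = 5/13
P(W=1 | obs) = 6/25 / 39/100 = 8/13

P(W = 1 | obs) = 8/13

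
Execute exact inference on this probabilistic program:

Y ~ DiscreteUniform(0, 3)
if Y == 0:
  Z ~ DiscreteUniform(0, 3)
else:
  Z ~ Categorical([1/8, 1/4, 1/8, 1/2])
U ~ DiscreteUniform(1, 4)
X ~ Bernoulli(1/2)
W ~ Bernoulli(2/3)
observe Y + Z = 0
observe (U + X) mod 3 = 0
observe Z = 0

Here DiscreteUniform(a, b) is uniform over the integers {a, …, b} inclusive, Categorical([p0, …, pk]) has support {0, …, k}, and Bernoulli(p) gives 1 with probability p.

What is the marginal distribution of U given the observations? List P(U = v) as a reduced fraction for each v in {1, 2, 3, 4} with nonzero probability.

P(U=2) = 1/2, P(U=3) = 1/2

Enumerate traces; 4 have nonzero weight after conditioning:
  (Y=0, Z=0, U=2, X=1, W=0) weight 1/384
  (Y=0, Z=0, U=2, X=1, W=1) weight 1/192
  (Y=0, Z=0, U=3, X=0, W=0) weight 1/384
  (Y=0, Z=0, U=3, X=0, W=1) weight 1/192
Group by U:
  weight(U=2) = 1/128
  weight(U=3) = 1/128
Total weight = 1/128 + 1/128 = 1/64
P(U=2 | obs) = 1/128 / 1/64 = 1/2
P(U=3 | obs) = 1/128 / 1/64 = 1/2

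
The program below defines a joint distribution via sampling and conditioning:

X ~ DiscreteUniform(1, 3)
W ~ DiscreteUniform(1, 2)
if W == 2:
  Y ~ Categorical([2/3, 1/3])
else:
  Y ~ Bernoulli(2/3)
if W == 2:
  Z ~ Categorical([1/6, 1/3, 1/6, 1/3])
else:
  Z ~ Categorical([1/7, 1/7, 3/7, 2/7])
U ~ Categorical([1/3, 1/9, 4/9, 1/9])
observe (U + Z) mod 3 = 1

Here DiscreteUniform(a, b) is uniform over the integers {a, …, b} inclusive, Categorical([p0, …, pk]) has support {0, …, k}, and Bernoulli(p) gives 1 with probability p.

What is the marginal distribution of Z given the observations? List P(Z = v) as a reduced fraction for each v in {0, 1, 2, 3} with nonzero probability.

P(Z=0) = 13/219, P(Z=1) = 80/219, P(Z=2) = 100/219, P(Z=3) = 26/219

Enumerate traces; 60 have nonzero weight after conditioning:
  (X=1, W=1, Y=0, Z=0, U=1) weight 1/1134
  (X=1, W=1, Y=0, Z=1, U=0) weight 1/378
  (X=1, W=1, Y=0, Z=1, U=3) weight 1/1134
  (X=1, W=1, Y=0, Z=2, U=2) weight 2/189
  (X=1, W=1, Y=0, Z=3, U=1) weight 1/567
  (X=1, W=1, Y=1, Z=0, U=1) weight 1/567
  (X=1, W=1, Y=1, Z=1, U=0) weight 1/189
  (X=1, W=1, Y=1, Z=1, U=3) weight 1/567
  … 52 more
Group by Z:
  weight(Z=0) = 13/756
  weight(Z=1) = 20/189
  weight(Z=2) = 25/189
  weight(Z=3) = 13/378
Total weight = 13/756 + 20/189 + 25/189 + 13/378 = 73/252
P(Z=0 | obs) = 13/756 / 73/252 = 13/219
P(Z=1 | obs) = 20/189 / 73/252 = 80/219
P(Z=2 | obs) = 25/189 / 73/252 = 100/219
P(Z=3 | obs) = 13/378 / 73/252 = 26/219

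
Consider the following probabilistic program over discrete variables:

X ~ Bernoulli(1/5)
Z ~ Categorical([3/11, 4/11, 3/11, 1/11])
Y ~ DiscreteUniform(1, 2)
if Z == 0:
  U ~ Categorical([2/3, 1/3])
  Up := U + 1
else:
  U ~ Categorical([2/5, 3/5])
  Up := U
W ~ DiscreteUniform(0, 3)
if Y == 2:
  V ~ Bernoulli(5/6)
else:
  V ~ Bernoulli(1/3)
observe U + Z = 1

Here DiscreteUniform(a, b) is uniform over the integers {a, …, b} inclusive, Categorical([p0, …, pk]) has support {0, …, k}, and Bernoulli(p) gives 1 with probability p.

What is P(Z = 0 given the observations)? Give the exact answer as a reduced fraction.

Enumerate traces; 64 have nonzero weight after conditioning:
  (X=0, Z=0, Y=1, U=1, W=0, V=0) weight 1/165
  (X=0, Z=0, Y=1, U=1, W=0, V=1) weight 1/330
  (X=0, Z=0, Y=1, U=1, W=1, V=0) weight 1/165
  (X=0, Z=0, Y=1, U=1, W=1, V=1) weight 1/330
  (X=0, Z=0, Y=1, U=1, W=2, V=0) weight 1/165
  (X=0, Z=0, Y=1, U=1, W=2, V=1) weight 1/330
  (X=0, Z=0, Y=1, U=1, W=3, V=0) weight 1/165
  (X=0, Z=0, Y=1, U=1, W=3, V=1) weight 1/330
  (X=0, Z=1, Y=1, U=0, W=0, V=0) weight 8/825
  … 55 more
Group by Z:
  weight(Z=0) = 1/11
  weight(Z=1) = 8/55
Total weight = 1/11 + 8/55 = 13/55
P(Z=0 | obs) = 1/11 / 13/55 = 5/13
P(Z=1 | obs) = 8/55 / 13/55 = 8/13

P(Z = 0 | obs) = 5/13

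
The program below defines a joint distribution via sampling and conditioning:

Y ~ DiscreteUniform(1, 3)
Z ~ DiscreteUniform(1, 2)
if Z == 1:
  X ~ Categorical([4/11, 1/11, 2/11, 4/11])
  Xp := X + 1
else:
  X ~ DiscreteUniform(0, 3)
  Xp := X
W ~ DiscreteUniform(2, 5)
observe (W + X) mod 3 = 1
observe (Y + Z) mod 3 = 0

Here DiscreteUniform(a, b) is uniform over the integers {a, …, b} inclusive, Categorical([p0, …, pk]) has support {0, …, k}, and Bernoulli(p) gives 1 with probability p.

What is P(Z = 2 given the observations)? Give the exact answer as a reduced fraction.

Enumerate traces; 10 have nonzero weight after conditioning:
  (Y=1, Z=2, X=0, W=4) weight 1/96
  (Y=1, Z=2, X=1, W=3) weight 1/96
  (Y=1, Z=2, X=2, W=2) weight 1/96
  (Y=1, Z=2, X=2, W=5) weight 1/96
  (Y=1, Z=2, X=3, W=4) weight 1/96
  (Y=2, Z=1, X=0, W=4) weight 1/66
  (Y=2, Z=1, X=1, W=3) weight 1/264
  (Y=2, Z=1, X=2, W=2) weight 1/132
  … 2 more
Group by Z:
  weight(Z=1) = 13/264
  weight(Z=2) = 5/96
Total weight = 13/264 + 5/96 = 107/1056
P(Z=1 | obs) = 13/264 / 107/1056 = 52/107
P(Z=2 | obs) = 5/96 / 107/1056 = 55/107

P(Z = 2 | obs) = 55/107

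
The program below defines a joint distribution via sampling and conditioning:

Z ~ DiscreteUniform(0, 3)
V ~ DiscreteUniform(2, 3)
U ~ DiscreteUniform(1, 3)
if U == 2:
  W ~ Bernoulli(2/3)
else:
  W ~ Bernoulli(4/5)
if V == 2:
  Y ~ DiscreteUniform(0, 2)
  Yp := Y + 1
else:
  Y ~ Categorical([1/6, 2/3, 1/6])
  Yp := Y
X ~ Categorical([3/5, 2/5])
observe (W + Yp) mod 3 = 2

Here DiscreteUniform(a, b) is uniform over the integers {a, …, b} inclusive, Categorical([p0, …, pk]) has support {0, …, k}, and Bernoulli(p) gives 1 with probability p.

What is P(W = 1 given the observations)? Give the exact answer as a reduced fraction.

P(W = 1 | obs) = 68/79

Enumerate traces; 96 have nonzero weight after conditioning:
  (Z=0, V=2, U=1, W=0, Y=1, X=0) weight 1/600
  (Z=0, V=2, U=1, W=0, Y=1, X=1) weight 1/900
  (Z=0, V=2, U=1, W=1, Y=0, X=0) weight 1/150
  (Z=0, V=2, U=1, W=1, Y=0, X=1) weight 1/225
  (Z=0, V=2, U=2, W=0, Y=1, X=0) weight 1/360
  (Z=0, V=2, U=2, W=0, Y=1, X=1) weight 1/540
  (Z=0, V=2, U=2, W=1, Y=0, X=0) weight 1/180
  (Z=0, V=2, U=2, W=1, Y=0, X=1) weight 1/270
  … 88 more
Group by W:
  weight(W=0) = 11/180
  weight(W=1) = 17/45
Total weight = 11/180 + 17/45 = 79/180
P(W=0 | obs) = 11/180 / 79/180 = 11/79
P(W=1 | obs) = 17/45 / 79/180 = 68/79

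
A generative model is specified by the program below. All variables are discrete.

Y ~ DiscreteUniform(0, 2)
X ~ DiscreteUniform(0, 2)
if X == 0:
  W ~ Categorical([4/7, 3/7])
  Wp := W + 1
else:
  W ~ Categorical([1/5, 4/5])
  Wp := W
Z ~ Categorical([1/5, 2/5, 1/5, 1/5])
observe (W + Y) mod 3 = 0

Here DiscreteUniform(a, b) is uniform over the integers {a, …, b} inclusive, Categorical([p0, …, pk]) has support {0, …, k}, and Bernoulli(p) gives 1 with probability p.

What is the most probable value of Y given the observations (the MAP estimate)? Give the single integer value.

Enumerate traces; 24 have nonzero weight after conditioning:
  (Y=0, X=0, W=0, Z=0) weight 4/315
  (Y=0, X=0, W=0, Z=1) weight 8/315
  (Y=0, X=0, W=0, Z=2) weight 4/315
  (Y=0, X=0, W=0, Z=3) weight 4/315
  (Y=0, X=1, W=0, Z=0) weight 1/225
  (Y=0, X=1, W=0, Z=1) weight 2/225
  (Y=0, X=1, W=0, Z=2) weight 1/225
  (Y=0, X=1, W=0, Z=3) weight 1/225
  (Y=2, X=0, W=1, Z=0) weight 1/105
  … 15 more
Group by Y:
  weight(Y=0) = 34/315
  weight(Y=2) = 71/315
Total weight = 34/315 + 71/315 = 1/3
P(Y=0 | obs) = 34/315 / 1/3 = 34/105
P(Y=2 | obs) = 71/315 / 1/3 = 71/105
argmax = 2

argmax_v P(Y = v | obs) = 2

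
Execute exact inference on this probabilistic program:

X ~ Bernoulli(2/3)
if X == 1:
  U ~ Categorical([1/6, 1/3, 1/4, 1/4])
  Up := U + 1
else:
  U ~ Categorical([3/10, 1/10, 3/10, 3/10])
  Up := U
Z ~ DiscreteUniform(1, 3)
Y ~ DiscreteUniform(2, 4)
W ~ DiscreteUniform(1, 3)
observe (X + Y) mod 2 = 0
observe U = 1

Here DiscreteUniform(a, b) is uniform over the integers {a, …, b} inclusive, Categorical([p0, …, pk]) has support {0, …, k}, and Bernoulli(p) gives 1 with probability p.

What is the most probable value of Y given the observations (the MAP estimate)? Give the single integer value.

argmax_v P(Y = v | obs) = 3

Enumerate traces; 27 have nonzero weight after conditioning:
  (X=0, U=1, Z=1, Y=2, W=1) weight 1/810
  (X=0, U=1, Z=1, Y=2, W=2) weight 1/810
  (X=0, U=1, Z=1, Y=2, W=3) weight 1/810
  (X=0, U=1, Z=1, Y=4, W=1) weight 1/810
  (X=0, U=1, Z=1, Y=4, W=2) weight 1/810
  (X=0, U=1, Z=1, Y=4, W=3) weight 1/810
  (X=0, U=1, Z=2, Y=2, W=1) weight 1/810
  (X=0, U=1, Z=2, Y=2, W=2) weight 1/810
  (X=1, U=1, Z=1, Y=3, W=1) weight 2/243
  … 18 more
Group by Y:
  weight(Y=2) = 1/90
  weight(Y=3) = 2/27
  weight(Y=4) = 1/90
Total weight = 1/90 + 2/27 + 1/90 = 13/135
P(Y=2 | obs) = 1/90 / 13/135 = 3/26
P(Y=3 | obs) = 2/27 / 13/135 = 10/13
P(Y=4 | obs) = 1/90 / 13/135 = 3/26
argmax = 3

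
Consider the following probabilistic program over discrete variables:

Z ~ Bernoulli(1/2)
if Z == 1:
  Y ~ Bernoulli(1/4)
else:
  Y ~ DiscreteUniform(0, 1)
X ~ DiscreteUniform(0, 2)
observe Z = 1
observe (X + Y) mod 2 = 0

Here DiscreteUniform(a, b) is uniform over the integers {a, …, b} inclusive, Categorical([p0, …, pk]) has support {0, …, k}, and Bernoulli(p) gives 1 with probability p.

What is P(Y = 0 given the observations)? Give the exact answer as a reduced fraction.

P(Y = 0 | obs) = 6/7

Enumerate traces; 3 have nonzero weight after conditioning:
  (Z=1, Y=0, X=0) weight 1/8
  (Z=1, Y=0, X=2) weight 1/8
  (Z=1, Y=1, X=1) weight 1/24
Group by Y:
  weight(Y=0) = 1/4
  weight(Y=1) = 1/24
Total weight = 1/4 + 1/24 = 7/24
P(Y=0 | obs) = 1/4 / 7/24 = 6/7
P(Y=1 | obs) = 1/24 / 7/24 = 1/7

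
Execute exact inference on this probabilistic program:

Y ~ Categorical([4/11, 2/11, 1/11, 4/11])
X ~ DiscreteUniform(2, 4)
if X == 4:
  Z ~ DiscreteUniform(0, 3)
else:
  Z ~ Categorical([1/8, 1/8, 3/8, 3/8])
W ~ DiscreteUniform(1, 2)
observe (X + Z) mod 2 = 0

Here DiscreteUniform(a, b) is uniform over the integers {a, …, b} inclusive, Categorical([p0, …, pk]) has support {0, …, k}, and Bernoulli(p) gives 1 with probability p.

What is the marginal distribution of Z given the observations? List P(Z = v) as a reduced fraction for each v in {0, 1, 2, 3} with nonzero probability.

Enumerate traces; 48 have nonzero weight after conditioning:
  (Y=0, X=2, Z=0, W=1) weight 1/132
  (Y=0, X=2, Z=0, W=2) weight 1/132
  (Y=0, X=2, Z=2, W=1) weight 1/44
  (Y=0, X=2, Z=2, W=2) weight 1/44
  (Y=0, X=3, Z=1, W=1) weight 1/132
  (Y=0, X=3, Z=1, W=2) weight 1/132
  (Y=0, X=3, Z=3, W=1) weight 1/44
  (Y=0, X=3, Z=3, W=2) weight 1/44
  … 40 more
Group by Z:
  weight(Z=0) = 1/8
  weight(Z=1) = 1/24
  weight(Z=2) = 5/24
  weight(Z=3) = 1/8
Total weight = 1/8 + 1/24 + 5/24 + 1/8 = 1/2
P(Z=0 | obs) = 1/8 / 1/2 = 1/4
P(Z=1 | obs) = 1/24 / 1/2 = 1/12
P(Z=2 | obs) = 5/24 / 1/2 = 5/12
P(Z=3 | obs) = 1/8 / 1/2 = 1/4

P(Z=0) = 1/4, P(Z=1) = 1/12, P(Z=2) = 5/12, P(Z=3) = 1/4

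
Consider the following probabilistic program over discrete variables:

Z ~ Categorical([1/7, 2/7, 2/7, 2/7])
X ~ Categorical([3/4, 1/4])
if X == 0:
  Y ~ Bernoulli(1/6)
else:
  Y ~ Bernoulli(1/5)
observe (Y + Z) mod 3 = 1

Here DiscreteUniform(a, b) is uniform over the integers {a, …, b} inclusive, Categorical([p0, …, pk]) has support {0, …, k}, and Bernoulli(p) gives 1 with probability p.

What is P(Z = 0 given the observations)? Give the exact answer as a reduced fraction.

Enumerate traces; 6 have nonzero weight after conditioning:
  (Z=0, X=0, Y=1) weight 1/56
  (Z=0, X=1, Y=1) weight 1/140
  (Z=1, X=0, Y=0) weight 5/28
  (Z=1, X=1, Y=0) weight 2/35
  (Z=3, X=0, Y=1) weight 1/28
  (Z=3, X=1, Y=1) weight 1/70
Group by Z:
  weight(Z=0) = 1/40
  weight(Z=1) = 33/140
  weight(Z=3) = 1/20
Total weight = 1/40 + 33/140 + 1/20 = 87/280
P(Z=0 | obs) = 1/40 / 87/280 = 7/87
P(Z=1 | obs) = 33/140 / 87/280 = 22/29
P(Z=3 | obs) = 1/20 / 87/280 = 14/87

P(Z = 0 | obs) = 7/87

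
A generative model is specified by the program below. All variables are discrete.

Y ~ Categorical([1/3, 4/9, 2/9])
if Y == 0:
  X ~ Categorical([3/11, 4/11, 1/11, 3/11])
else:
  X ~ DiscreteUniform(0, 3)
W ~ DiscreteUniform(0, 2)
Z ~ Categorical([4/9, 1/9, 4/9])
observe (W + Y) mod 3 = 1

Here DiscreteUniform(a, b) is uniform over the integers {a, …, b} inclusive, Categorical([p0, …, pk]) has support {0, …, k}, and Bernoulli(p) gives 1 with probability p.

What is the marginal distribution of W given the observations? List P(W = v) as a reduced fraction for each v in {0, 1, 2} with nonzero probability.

Enumerate traces; 36 have nonzero weight after conditioning:
  (Y=0, X=0, W=1, Z=0) weight 4/297
  (Y=0, X=0, W=1, Z=1) weight 1/297
  (Y=0, X=0, W=1, Z=2) weight 4/297
  (Y=0, X=1, W=1, Z=0) weight 16/891
  (Y=0, X=1, W=1, Z=1) weight 4/891
  (Y=0, X=1, W=1, Z=2) weight 16/891
  (Y=0, X=2, W=1, Z=0) weight 4/891
  (Y=0, X=2, W=1, Z=1) weight 1/891
  (Y=1, X=0, W=0, Z=0) weight 4/243
  (Y=2, X=0, W=2, Z=0) weight 2/243
  … 26 more
Group by W:
  weight(W=0) = 4/27
  weight(W=1) = 1/9
  weight(W=2) = 2/27
Total weight = 4/27 + 1/9 + 2/27 = 1/3
P(W=0 | obs) = 4/27 / 1/3 = 4/9
P(W=1 | obs) = 1/9 / 1/3 = 1/3
P(W=2 | obs) = 2/27 / 1/3 = 2/9

P(W=0) = 4/9, P(W=1) = 1/3, P(W=2) = 2/9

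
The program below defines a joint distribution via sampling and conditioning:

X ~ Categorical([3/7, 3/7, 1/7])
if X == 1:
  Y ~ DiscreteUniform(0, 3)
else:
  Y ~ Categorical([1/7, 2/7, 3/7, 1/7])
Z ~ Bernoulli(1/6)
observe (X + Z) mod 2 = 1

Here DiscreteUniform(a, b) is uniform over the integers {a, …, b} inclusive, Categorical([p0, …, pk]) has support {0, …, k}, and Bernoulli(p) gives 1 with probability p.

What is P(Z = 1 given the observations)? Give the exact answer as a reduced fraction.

P(Z = 1 | obs) = 4/19

Enumerate traces; 12 have nonzero weight after conditioning:
  (X=0, Y=0, Z=1) weight 1/98
  (X=0, Y=1, Z=1) weight 1/49
  (X=0, Y=2, Z=1) weight 3/98
  (X=0, Y=3, Z=1) weight 1/98
  (X=1, Y=0, Z=0) weight 5/56
  (X=1, Y=1, Z=0) weight 5/56
  (X=1, Y=2, Z=0) weight 5/56
  (X=1, Y=3, Z=0) weight 5/56
  … 4 more
Group by Z:
  weight(Z=0) = 5/14
  weight(Z=1) = 2/21
Total weight = 5/14 + 2/21 = 19/42
P(Z=0 | obs) = 5/14 / 19/42 = 15/19
P(Z=1 | obs) = 2/21 / 19/42 = 4/19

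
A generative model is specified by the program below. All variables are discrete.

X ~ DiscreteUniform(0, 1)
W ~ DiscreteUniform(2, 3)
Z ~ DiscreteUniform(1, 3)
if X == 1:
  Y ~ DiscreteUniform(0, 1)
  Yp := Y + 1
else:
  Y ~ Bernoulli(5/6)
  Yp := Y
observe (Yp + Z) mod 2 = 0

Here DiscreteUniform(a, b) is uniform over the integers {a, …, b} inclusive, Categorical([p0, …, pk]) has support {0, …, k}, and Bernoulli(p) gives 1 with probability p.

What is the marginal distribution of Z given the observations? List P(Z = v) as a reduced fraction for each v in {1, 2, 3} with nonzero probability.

Enumerate traces; 12 have nonzero weight after conditioning:
  (X=0, W=2, Z=1, Y=1) weight 5/72
  (X=0, W=2, Z=2, Y=0) weight 1/72
  (X=0, W=2, Z=3, Y=1) weight 5/72
  (X=0, W=3, Z=1, Y=1) weight 5/72
  (X=0, W=3, Z=2, Y=0) weight 1/72
  (X=0, W=3, Z=3, Y=1) weight 5/72
  (X=1, W=2, Z=1, Y=0) weight 1/24
  (X=1, W=2, Z=2, Y=1) weight 1/24
  … 4 more
Group by Z:
  weight(Z=1) = 2/9
  weight(Z=2) = 1/9
  weight(Z=3) = 2/9
Total weight = 2/9 + 1/9 + 2/9 = 5/9
P(Z=1 | obs) = 2/9 / 5/9 = 2/5
P(Z=2 | obs) = 1/9 / 5/9 = 1/5
P(Z=3 | obs) = 2/9 / 5/9 = 2/5

P(Z=1) = 2/5, P(Z=2) = 1/5, P(Z=3) = 2/5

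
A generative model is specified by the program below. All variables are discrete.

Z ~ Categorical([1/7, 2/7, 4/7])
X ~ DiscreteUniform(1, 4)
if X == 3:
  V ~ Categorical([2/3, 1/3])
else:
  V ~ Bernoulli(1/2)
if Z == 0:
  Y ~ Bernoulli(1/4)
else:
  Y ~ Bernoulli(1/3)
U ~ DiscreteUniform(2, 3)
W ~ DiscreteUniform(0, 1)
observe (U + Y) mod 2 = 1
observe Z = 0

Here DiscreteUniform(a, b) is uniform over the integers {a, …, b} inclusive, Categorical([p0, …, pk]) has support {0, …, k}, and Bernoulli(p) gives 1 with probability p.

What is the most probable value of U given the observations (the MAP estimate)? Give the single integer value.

argmax_v P(U = v | obs) = 3

Enumerate traces; 32 have nonzero weight after conditioning:
  (Z=0, X=1, V=0, Y=0, U=3, W=0) weight 3/896
  (Z=0, X=1, V=0, Y=0, U=3, W=1) weight 3/896
  (Z=0, X=1, V=0, Y=1, U=2, W=0) weight 1/896
  (Z=0, X=1, V=0, Y=1, U=2, W=1) weight 1/896
  (Z=0, X=1, V=1, Y=0, U=3, W=0) weight 3/896
  (Z=0, X=1, V=1, Y=0, U=3, W=1) weight 3/896
  (Z=0, X=1, V=1, Y=1, U=2, W=0) weight 1/896
  (Z=0, X=1, V=1, Y=1, U=2, W=1) weight 1/896
  … 24 more
Group by U:
  weight(U=2) = 1/56
  weight(U=3) = 3/56
Total weight = 1/56 + 3/56 = 1/14
P(U=2 | obs) = 1/56 / 1/14 = 1/4
P(U=3 | obs) = 3/56 / 1/14 = 3/4
argmax = 3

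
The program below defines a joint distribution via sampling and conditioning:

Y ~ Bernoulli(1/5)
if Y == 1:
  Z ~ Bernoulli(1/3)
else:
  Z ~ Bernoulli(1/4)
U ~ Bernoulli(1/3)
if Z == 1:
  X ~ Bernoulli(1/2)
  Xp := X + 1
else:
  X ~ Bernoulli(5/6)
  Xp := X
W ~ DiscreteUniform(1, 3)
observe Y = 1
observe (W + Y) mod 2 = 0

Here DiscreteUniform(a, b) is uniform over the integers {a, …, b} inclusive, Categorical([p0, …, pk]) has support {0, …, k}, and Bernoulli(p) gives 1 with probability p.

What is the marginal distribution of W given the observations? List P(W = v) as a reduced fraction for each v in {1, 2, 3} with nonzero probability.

P(W=1) = 1/2, P(W=3) = 1/2

Enumerate traces; 16 have nonzero weight after conditioning:
  (Y=1, Z=0, U=0, X=0, W=1) weight 2/405
  (Y=1, Z=0, U=0, X=0, W=3) weight 2/405
  (Y=1, Z=0, U=0, X=1, W=1) weight 2/81
  (Y=1, Z=0, U=0, X=1, W=3) weight 2/81
  (Y=1, Z=0, U=1, X=0, W=1) weight 1/405
  (Y=1, Z=0, U=1, X=0, W=3) weight 1/405
  (Y=1, Z=0, U=1, X=1, W=1) weight 1/81
  (Y=1, Z=0, U=1, X=1, W=3) weight 1/81
  … 8 more
Group by W:
  weight(W=1) = 1/15
  weight(W=3) = 1/15
Total weight = 1/15 + 1/15 = 2/15
P(W=1 | obs) = 1/15 / 2/15 = 1/2
P(W=3 | obs) = 1/15 / 2/15 = 1/2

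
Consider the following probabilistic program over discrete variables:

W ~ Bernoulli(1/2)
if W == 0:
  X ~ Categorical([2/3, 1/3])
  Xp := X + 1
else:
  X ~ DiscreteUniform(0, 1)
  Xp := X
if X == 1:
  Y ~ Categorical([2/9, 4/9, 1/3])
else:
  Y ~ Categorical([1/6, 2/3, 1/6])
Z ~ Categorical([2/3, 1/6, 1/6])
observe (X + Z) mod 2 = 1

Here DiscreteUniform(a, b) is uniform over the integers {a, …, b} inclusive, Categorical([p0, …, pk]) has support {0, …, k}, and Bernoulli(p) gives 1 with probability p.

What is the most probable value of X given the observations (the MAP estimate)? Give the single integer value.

Enumerate traces; 18 have nonzero weight after conditioning:
  (W=0, X=0, Y=0, Z=1) weight 1/108
  (W=0, X=0, Y=1, Z=1) weight 1/27
  (W=0, X=0, Y=2, Z=1) weight 1/108
  (W=0, X=1, Y=0, Z=0) weight 2/81
  (W=0, X=1, Y=0, Z=2) weight 1/162
  (W=0, X=1, Y=1, Z=0) weight 4/81
  (W=0, X=1, Y=1, Z=2) weight 1/81
  (W=0, X=1, Y=2, Z=0) weight 1/27
  … 10 more
Group by X:
  weight(X=0) = 7/72
  weight(X=1) = 25/72
Total weight = 7/72 + 25/72 = 4/9
P(X=0 | obs) = 7/72 / 4/9 = 7/32
P(X=1 | obs) = 25/72 / 4/9 = 25/32
argmax = 1

argmax_v P(X = v | obs) = 1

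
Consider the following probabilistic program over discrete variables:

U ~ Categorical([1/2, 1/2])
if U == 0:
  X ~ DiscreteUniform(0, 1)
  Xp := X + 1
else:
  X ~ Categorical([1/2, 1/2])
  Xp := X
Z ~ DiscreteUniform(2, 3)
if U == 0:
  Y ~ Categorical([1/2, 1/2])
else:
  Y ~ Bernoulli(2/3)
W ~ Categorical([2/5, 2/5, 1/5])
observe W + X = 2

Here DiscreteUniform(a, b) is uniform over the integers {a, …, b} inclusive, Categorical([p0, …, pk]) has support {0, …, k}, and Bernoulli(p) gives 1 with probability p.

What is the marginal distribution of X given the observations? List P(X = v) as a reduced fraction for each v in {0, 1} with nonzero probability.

P(X=0) = 1/3, P(X=1) = 2/3

Enumerate traces; 16 have nonzero weight after conditioning:
  (U=0, X=0, Z=2, Y=0, W=2) weight 1/80
  (U=0, X=0, Z=2, Y=1, W=2) weight 1/80
  (U=0, X=0, Z=3, Y=0, W=2) weight 1/80
  (U=0, X=0, Z=3, Y=1, W=2) weight 1/80
  (U=0, X=1, Z=2, Y=0, W=1) weight 1/40
  (U=0, X=1, Z=2, Y=1, W=1) weight 1/40
  (U=0, X=1, Z=3, Y=0, W=1) weight 1/40
  (U=0, X=1, Z=3, Y=1, W=1) weight 1/40
  … 8 more
Group by X:
  weight(X=0) = 1/10
  weight(X=1) = 1/5
Total weight = 1/10 + 1/5 = 3/10
P(X=0 | obs) = 1/10 / 3/10 = 1/3
P(X=1 | obs) = 1/5 / 3/10 = 2/3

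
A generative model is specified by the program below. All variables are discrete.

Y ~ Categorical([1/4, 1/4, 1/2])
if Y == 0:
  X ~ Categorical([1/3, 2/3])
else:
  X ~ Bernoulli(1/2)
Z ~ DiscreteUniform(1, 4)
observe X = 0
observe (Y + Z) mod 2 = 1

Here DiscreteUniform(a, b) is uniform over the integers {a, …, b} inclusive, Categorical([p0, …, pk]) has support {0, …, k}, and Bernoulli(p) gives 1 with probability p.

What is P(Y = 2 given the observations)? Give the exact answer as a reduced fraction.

P(Y = 2 | obs) = 6/11

Enumerate traces; 6 have nonzero weight after conditioning:
  (Y=0, X=0, Z=1) weight 1/48
  (Y=0, X=0, Z=3) weight 1/48
  (Y=1, X=0, Z=2) weight 1/32
  (Y=1, X=0, Z=4) weight 1/32
  (Y=2, X=0, Z=1) weight 1/16
  (Y=2, X=0, Z=3) weight 1/16
Group by Y:
  weight(Y=0) = 1/24
  weight(Y=1) = 1/16
  weight(Y=2) = 1/8
Total weight = 1/24 + 1/16 + 1/8 = 11/48
P(Y=0 | obs) = 1/24 / 11/48 = 2/11
P(Y=1 | obs) = 1/16 / 11/48 = 3/11
P(Y=2 | obs) = 1/8 / 11/48 = 6/11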